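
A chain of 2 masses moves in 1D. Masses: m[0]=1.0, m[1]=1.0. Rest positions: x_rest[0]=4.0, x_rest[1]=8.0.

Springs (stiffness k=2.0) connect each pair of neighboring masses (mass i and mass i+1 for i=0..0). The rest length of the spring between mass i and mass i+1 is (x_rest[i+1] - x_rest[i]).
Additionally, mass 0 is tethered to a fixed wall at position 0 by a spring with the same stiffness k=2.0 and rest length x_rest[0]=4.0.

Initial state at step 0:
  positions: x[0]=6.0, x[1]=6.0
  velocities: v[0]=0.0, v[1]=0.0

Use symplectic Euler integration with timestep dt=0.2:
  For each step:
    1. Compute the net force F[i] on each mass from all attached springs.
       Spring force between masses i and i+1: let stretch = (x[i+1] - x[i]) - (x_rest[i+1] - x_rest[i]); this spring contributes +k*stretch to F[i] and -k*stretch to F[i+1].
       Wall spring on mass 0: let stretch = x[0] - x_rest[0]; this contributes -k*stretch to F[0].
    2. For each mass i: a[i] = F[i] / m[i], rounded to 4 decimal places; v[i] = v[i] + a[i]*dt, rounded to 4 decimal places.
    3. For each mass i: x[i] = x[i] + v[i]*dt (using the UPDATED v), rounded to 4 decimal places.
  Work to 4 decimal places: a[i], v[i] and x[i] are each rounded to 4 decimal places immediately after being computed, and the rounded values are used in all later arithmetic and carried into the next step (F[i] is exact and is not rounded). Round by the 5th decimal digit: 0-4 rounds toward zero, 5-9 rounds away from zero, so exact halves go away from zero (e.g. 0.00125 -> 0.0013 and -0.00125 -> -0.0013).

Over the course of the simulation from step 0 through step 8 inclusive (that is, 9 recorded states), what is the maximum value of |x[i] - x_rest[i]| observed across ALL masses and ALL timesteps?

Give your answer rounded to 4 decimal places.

Step 0: x=[6.0000 6.0000] v=[0.0000 0.0000]
Step 1: x=[5.5200 6.3200] v=[-2.4000 1.6000]
Step 2: x=[4.6624 6.8960] v=[-4.2880 2.8800]
Step 3: x=[3.6105 7.6133] v=[-5.2595 3.5866]
Step 4: x=[2.5900 8.3304] v=[-5.1026 3.5855]
Step 5: x=[1.8215 8.9083] v=[-3.8424 2.8893]
Step 6: x=[1.4742 9.2392] v=[-1.7363 1.6546]
Step 7: x=[1.6302 9.2689] v=[0.7800 0.1486]
Step 8: x=[2.2669 9.0075] v=[3.1834 -1.3069]
Max displacement = 2.5258

Answer: 2.5258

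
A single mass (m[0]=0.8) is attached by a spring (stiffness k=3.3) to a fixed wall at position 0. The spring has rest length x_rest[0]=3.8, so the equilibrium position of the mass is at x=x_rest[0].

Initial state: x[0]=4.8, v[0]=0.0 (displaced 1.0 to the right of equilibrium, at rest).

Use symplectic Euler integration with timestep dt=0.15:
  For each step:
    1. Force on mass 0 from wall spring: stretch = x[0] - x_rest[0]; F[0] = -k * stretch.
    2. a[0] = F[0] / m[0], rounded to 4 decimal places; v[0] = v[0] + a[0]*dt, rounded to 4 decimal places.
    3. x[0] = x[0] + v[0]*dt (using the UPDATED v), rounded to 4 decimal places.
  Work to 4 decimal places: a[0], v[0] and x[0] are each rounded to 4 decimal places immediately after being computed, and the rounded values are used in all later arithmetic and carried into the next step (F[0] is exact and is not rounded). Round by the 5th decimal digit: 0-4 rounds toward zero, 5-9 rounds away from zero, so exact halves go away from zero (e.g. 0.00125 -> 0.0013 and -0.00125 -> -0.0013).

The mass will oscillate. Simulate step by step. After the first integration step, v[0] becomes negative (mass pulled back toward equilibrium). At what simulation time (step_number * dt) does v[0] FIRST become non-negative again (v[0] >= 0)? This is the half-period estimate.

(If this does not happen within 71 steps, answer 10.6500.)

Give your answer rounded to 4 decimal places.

Step 0: x=[4.8000] v=[0.0000]
Step 1: x=[4.7072] v=[-0.6188]
Step 2: x=[4.5302] v=[-1.1801]
Step 3: x=[4.2854] v=[-1.6319]
Step 4: x=[3.9956] v=[-1.9322]
Step 5: x=[3.6876] v=[-2.0532]
Step 6: x=[3.3901] v=[-1.9836]
Step 7: x=[3.1306] v=[-1.7300]
Step 8: x=[2.9332] v=[-1.3158]
Step 9: x=[2.8163] v=[-0.7795]
Step 10: x=[2.7907] v=[-0.1708]
Step 11: x=[2.8588] v=[0.4537]
First v>=0 after going negative at step 11, time=1.6500

Answer: 1.6500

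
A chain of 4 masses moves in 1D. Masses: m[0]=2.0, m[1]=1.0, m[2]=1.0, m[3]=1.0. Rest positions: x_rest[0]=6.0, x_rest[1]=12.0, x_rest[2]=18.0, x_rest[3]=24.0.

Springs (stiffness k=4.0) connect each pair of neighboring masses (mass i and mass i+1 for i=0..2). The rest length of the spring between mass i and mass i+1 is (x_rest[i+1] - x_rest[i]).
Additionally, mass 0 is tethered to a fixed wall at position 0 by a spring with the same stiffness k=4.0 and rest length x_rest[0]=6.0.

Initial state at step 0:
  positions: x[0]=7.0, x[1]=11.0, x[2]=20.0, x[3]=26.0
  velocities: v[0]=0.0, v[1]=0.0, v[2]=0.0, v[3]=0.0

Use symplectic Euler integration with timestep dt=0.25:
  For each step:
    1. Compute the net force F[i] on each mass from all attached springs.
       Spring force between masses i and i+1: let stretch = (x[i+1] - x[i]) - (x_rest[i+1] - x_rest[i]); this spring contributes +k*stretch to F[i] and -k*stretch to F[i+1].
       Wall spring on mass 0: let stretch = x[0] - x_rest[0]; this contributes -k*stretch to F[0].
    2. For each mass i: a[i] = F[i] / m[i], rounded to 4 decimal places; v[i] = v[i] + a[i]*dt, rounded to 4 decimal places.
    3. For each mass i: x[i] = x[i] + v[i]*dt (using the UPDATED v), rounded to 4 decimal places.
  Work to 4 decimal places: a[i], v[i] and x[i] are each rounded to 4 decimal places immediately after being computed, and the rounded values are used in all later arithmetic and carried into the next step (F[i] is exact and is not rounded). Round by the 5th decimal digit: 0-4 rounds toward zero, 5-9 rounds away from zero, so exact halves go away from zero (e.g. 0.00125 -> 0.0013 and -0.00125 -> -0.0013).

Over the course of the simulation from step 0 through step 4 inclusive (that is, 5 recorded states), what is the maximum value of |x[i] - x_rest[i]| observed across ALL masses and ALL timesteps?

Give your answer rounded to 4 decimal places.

Answer: 2.6563

Derivation:
Step 0: x=[7.0000 11.0000 20.0000 26.0000] v=[0.0000 0.0000 0.0000 0.0000]
Step 1: x=[6.6250 12.2500 19.2500 26.0000] v=[-1.5000 5.0000 -3.0000 0.0000]
Step 2: x=[6.1250 13.8438 18.4375 25.8125] v=[-2.0000 6.3750 -3.2500 -0.7500]
Step 3: x=[5.8242 14.6563 18.3203 25.2813] v=[-1.2031 3.2499 -0.4687 -2.1250]
Step 4: x=[5.8994 14.1768 19.0274 24.5098] v=[0.3009 -1.9182 2.8283 -3.0860]
Max displacement = 2.6563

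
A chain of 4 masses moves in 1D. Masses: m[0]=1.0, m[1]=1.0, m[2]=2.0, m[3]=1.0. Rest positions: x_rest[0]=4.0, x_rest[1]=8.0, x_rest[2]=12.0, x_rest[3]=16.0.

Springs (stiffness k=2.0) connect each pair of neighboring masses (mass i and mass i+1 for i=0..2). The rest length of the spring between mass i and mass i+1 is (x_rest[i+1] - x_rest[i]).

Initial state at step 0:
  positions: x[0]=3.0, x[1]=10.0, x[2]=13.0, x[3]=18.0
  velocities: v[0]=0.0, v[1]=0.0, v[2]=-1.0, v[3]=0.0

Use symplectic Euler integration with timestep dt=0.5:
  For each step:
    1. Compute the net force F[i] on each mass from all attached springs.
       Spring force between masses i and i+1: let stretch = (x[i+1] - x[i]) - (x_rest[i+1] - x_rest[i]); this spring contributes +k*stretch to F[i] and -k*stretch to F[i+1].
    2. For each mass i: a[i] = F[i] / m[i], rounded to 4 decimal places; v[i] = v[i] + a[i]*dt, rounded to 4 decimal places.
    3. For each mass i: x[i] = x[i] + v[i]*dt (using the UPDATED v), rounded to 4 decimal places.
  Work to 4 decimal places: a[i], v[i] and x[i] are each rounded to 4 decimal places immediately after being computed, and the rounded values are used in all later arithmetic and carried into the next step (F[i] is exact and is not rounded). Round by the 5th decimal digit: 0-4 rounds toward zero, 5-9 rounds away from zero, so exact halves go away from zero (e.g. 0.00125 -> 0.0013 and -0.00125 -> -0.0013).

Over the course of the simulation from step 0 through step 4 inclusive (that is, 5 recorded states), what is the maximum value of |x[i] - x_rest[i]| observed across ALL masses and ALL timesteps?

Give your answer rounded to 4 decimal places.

Answer: 2.1563

Derivation:
Step 0: x=[3.0000 10.0000 13.0000 18.0000] v=[0.0000 0.0000 -1.0000 0.0000]
Step 1: x=[4.5000 8.0000 13.0000 17.5000] v=[3.0000 -4.0000 0.0000 -1.0000]
Step 2: x=[5.7500 6.7500 12.8750 16.7500] v=[2.5000 -2.5000 -0.2500 -1.5000]
Step 3: x=[5.5000 8.0625 12.1875 16.0625] v=[-0.5000 2.6250 -1.3750 -1.3750]
Step 4: x=[4.5313 10.1563 11.4375 15.4375] v=[-1.9375 4.1875 -1.5000 -1.2500]
Max displacement = 2.1563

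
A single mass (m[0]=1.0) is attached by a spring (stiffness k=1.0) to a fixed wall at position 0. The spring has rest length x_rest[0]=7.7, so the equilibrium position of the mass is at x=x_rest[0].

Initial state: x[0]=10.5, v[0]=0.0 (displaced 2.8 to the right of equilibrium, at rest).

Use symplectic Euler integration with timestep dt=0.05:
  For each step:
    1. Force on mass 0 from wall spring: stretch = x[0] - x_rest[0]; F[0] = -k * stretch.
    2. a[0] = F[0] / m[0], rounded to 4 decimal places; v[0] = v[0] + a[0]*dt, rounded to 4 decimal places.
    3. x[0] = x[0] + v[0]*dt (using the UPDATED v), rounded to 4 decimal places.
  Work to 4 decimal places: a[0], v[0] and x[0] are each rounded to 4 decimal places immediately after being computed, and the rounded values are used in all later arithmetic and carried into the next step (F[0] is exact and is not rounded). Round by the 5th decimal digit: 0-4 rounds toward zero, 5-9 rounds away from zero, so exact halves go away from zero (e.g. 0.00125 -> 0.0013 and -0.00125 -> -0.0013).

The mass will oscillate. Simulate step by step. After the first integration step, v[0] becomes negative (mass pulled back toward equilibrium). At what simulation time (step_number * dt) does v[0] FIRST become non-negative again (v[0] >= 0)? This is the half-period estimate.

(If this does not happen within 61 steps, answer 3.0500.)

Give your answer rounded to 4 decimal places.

Step 0: x=[10.5000] v=[0.0000]
Step 1: x=[10.4930] v=[-0.1400]
Step 2: x=[10.4790] v=[-0.2797]
Step 3: x=[10.4581] v=[-0.4187]
Step 4: x=[10.4303] v=[-0.5566]
Step 5: x=[10.3956] v=[-0.6931]
Step 6: x=[10.3542] v=[-0.8279]
Step 7: x=[10.3062] v=[-0.9606]
Step 8: x=[10.2517] v=[-1.0909]
Step 9: x=[10.1908] v=[-1.2185]
Step 10: x=[10.1237] v=[-1.3430]
Step 11: x=[10.0505] v=[-1.4642]
Step 12: x=[9.9714] v=[-1.5817]
Step 13: x=[9.8866] v=[-1.6953]
Step 14: x=[9.7964] v=[-1.8046]
Step 15: x=[9.7009] v=[-1.9094]
Step 16: x=[9.6004] v=[-2.0094]
Step 17: x=[9.4952] v=[-2.1044]
Step 18: x=[9.3855] v=[-2.1942]
Step 19: x=[9.2716] v=[-2.2785]
Step 20: x=[9.1537] v=[-2.3571]
Step 21: x=[9.0322] v=[-2.4298]
Step 22: x=[8.9074] v=[-2.4964]
Step 23: x=[8.7796] v=[-2.5568]
Step 24: x=[8.6491] v=[-2.6108]
Step 25: x=[8.5162] v=[-2.6583]
Step 26: x=[8.3812] v=[-2.6991]
Step 27: x=[8.2445] v=[-2.7332]
Step 28: x=[8.1065] v=[-2.7604]
Step 29: x=[7.9675] v=[-2.7807]
Step 30: x=[7.8278] v=[-2.7941]
Step 31: x=[7.6878] v=[-2.8005]
Step 32: x=[7.5478] v=[-2.7999]
Step 33: x=[7.4082] v=[-2.7923]
Step 34: x=[7.2693] v=[-2.7777]
Step 35: x=[7.1315] v=[-2.7562]
Step 36: x=[6.9951] v=[-2.7278]
Step 37: x=[6.8605] v=[-2.6926]
Step 38: x=[6.7280] v=[-2.6506]
Step 39: x=[6.5979] v=[-2.6020]
Step 40: x=[6.4706] v=[-2.5469]
Step 41: x=[6.3463] v=[-2.4854]
Step 42: x=[6.2254] v=[-2.4177]
Step 43: x=[6.1082] v=[-2.3440]
Step 44: x=[5.9950] v=[-2.2644]
Step 45: x=[5.8860] v=[-2.1792]
Step 46: x=[5.7816] v=[-2.0885]
Step 47: x=[5.6820] v=[-1.9926]
Step 48: x=[5.5874] v=[-1.8917]
Step 49: x=[5.4981] v=[-1.7861]
Step 50: x=[5.4143] v=[-1.6760]
Step 51: x=[5.3362] v=[-1.5617]
Step 52: x=[5.2640] v=[-1.4435]
Step 53: x=[5.1979] v=[-1.3217]
Step 54: x=[5.1381] v=[-1.1966]
Step 55: x=[5.0847] v=[-1.0685]
Step 56: x=[5.0378] v=[-0.9377]
Step 57: x=[4.9976] v=[-0.8046]
Step 58: x=[4.9641] v=[-0.6695]
Step 59: x=[4.9375] v=[-0.5327]
Step 60: x=[4.9178] v=[-0.3946]
Step 61: x=[4.9050] v=[-0.2555]
v[0] did not become non-negative within 61 steps; using fallback time=3.0500

Answer: 3.0500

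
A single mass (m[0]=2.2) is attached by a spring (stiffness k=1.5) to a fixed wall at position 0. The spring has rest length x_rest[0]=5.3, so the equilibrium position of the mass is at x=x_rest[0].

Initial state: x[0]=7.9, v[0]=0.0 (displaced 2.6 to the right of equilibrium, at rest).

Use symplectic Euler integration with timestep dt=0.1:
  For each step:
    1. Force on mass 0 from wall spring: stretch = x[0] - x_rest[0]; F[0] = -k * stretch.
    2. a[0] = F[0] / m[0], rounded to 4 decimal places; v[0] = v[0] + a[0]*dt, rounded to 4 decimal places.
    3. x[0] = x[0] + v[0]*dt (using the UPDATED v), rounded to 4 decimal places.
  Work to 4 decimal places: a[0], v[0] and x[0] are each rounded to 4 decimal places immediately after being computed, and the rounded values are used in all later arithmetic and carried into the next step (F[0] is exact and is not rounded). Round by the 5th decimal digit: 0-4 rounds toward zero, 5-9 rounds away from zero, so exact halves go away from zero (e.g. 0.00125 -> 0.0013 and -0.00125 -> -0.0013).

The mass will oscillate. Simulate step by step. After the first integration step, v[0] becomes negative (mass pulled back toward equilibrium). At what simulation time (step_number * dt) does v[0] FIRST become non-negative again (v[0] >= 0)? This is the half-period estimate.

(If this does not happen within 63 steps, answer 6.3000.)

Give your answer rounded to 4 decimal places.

Answer: 3.9000

Derivation:
Step 0: x=[7.9000] v=[0.0000]
Step 1: x=[7.8823] v=[-0.1773]
Step 2: x=[7.8470] v=[-0.3534]
Step 3: x=[7.7943] v=[-0.5271]
Step 4: x=[7.7246] v=[-0.6972]
Step 5: x=[7.6384] v=[-0.8625]
Step 6: x=[7.5362] v=[-1.0219]
Step 7: x=[7.4188] v=[-1.1744]
Step 8: x=[7.2869] v=[-1.3189]
Step 9: x=[7.1415] v=[-1.4544]
Step 10: x=[6.9835] v=[-1.5800]
Step 11: x=[6.8140] v=[-1.6948]
Step 12: x=[6.6342] v=[-1.7980]
Step 13: x=[6.4453] v=[-1.8890]
Step 14: x=[6.2486] v=[-1.9671]
Step 15: x=[6.0454] v=[-2.0318]
Step 16: x=[5.8371] v=[-2.0826]
Step 17: x=[5.6252] v=[-2.1192]
Step 18: x=[5.4111] v=[-2.1414]
Step 19: x=[5.1962] v=[-2.1490]
Step 20: x=[4.9820] v=[-2.1419]
Step 21: x=[4.7700] v=[-2.1202]
Step 22: x=[4.5616] v=[-2.0841]
Step 23: x=[4.3582] v=[-2.0338]
Step 24: x=[4.1612] v=[-1.9696]
Step 25: x=[3.9720] v=[-1.8920]
Step 26: x=[3.7919] v=[-1.8015]
Step 27: x=[3.6220] v=[-1.6987]
Step 28: x=[3.4636] v=[-1.5843]
Step 29: x=[3.3177] v=[-1.4591]
Step 30: x=[3.1853] v=[-1.3239]
Step 31: x=[3.0673] v=[-1.1797]
Step 32: x=[2.9646] v=[-1.0275]
Step 33: x=[2.8778] v=[-0.8683]
Step 34: x=[2.8075] v=[-0.7032]
Step 35: x=[2.7542] v=[-0.5333]
Step 36: x=[2.7182] v=[-0.3597]
Step 37: x=[2.6998] v=[-0.1837]
Step 38: x=[2.6992] v=[-0.0064]
Step 39: x=[2.7163] v=[0.1709]
First v>=0 after going negative at step 39, time=3.9000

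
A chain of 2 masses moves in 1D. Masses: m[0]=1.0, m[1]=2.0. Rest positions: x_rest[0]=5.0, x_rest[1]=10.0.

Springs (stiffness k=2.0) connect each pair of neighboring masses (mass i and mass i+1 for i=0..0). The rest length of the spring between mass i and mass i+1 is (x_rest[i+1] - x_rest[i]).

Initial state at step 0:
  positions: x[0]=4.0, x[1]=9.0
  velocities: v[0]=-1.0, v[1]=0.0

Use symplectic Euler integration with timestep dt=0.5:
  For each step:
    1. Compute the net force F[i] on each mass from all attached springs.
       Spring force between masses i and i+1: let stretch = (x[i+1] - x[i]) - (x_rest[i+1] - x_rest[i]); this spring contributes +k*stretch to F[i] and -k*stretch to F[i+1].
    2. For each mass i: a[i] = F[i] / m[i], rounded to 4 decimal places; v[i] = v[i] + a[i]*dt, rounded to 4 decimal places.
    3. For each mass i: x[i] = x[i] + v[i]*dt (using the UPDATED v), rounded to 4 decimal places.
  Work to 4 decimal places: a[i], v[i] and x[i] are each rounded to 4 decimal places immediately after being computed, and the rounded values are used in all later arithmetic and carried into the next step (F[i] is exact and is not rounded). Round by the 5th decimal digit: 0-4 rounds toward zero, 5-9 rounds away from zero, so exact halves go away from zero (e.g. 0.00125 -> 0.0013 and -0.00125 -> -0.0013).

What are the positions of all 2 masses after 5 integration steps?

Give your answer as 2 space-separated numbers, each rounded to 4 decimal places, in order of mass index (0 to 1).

Step 0: x=[4.0000 9.0000] v=[-1.0000 0.0000]
Step 1: x=[3.5000 9.0000] v=[-1.0000 0.0000]
Step 2: x=[3.2500 8.8750] v=[-0.5000 -0.2500]
Step 3: x=[3.3125 8.5938] v=[0.1250 -0.5625]
Step 4: x=[3.5157 8.2422] v=[0.4063 -0.7032]
Step 5: x=[3.5821 7.9590] v=[0.1328 -0.5665]

Answer: 3.5821 7.9590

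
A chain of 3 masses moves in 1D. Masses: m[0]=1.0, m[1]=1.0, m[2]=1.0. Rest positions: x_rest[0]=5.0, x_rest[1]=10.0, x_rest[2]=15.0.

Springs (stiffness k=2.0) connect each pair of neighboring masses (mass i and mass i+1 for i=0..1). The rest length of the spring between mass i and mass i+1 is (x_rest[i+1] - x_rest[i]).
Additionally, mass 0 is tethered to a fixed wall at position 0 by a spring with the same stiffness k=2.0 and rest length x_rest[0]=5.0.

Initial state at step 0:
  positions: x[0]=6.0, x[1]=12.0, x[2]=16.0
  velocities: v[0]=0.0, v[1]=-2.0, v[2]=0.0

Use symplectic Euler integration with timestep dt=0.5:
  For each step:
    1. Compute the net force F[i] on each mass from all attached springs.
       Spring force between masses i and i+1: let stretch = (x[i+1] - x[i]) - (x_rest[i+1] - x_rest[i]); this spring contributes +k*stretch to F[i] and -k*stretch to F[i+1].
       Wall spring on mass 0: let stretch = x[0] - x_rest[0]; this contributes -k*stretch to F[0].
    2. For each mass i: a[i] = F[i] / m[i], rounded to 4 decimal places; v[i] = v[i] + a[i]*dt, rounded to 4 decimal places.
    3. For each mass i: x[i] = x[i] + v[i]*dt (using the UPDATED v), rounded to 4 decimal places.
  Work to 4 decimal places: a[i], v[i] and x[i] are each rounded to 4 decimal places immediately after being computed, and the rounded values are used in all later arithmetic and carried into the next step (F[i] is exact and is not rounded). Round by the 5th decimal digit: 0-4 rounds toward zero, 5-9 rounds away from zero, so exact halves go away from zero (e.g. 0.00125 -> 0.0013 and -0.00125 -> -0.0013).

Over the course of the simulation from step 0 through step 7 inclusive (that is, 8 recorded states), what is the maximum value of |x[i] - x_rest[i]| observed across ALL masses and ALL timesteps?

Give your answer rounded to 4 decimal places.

Answer: 2.6640

Derivation:
Step 0: x=[6.0000 12.0000 16.0000] v=[0.0000 -2.0000 0.0000]
Step 1: x=[6.0000 10.0000 16.5000] v=[0.0000 -4.0000 1.0000]
Step 2: x=[5.0000 9.2500 16.2500] v=[-2.0000 -1.5000 -0.5000]
Step 3: x=[3.6250 9.8750 15.0000] v=[-2.7500 1.2500 -2.5000]
Step 4: x=[3.5625 9.9375 13.6875] v=[-0.1250 0.1250 -2.6250]
Step 5: x=[4.9063 8.6875 13.0000] v=[2.6875 -2.5000 -1.3750]
Step 6: x=[5.6875 7.7032 12.6563] v=[1.5624 -1.9687 -0.6875]
Step 7: x=[4.6328 8.1876 12.3360] v=[-2.1094 0.9687 -0.6406]
Max displacement = 2.6640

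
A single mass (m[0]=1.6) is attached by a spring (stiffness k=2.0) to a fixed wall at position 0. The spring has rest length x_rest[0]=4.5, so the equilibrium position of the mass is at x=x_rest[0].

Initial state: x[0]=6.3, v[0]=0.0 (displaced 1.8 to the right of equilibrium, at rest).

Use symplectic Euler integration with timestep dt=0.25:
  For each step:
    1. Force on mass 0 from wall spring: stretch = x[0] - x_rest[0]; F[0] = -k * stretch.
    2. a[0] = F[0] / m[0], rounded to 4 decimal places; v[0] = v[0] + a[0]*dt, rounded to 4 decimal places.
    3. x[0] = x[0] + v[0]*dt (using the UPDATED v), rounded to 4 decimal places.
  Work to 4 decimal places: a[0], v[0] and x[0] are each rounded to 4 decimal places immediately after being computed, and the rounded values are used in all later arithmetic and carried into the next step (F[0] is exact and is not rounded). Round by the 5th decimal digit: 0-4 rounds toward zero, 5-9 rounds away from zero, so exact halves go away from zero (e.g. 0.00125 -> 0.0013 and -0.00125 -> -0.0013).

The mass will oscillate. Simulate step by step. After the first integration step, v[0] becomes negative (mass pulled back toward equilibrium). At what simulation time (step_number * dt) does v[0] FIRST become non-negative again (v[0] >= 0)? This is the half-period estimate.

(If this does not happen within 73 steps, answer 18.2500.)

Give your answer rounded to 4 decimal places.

Answer: 3.0000

Derivation:
Step 0: x=[6.3000] v=[0.0000]
Step 1: x=[6.1594] v=[-0.5625]
Step 2: x=[5.8891] v=[-1.0811]
Step 3: x=[5.5103] v=[-1.5152]
Step 4: x=[5.0526] v=[-1.8309]
Step 5: x=[4.5517] v=[-2.0036]
Step 6: x=[4.0468] v=[-2.0198]
Step 7: x=[3.5773] v=[-1.8782]
Step 8: x=[3.1798] v=[-1.5899]
Step 9: x=[2.8855] v=[-1.1773]
Step 10: x=[2.7173] v=[-0.6728]
Step 11: x=[2.6884] v=[-0.1157]
Step 12: x=[2.8010] v=[0.4504]
First v>=0 after going negative at step 12, time=3.0000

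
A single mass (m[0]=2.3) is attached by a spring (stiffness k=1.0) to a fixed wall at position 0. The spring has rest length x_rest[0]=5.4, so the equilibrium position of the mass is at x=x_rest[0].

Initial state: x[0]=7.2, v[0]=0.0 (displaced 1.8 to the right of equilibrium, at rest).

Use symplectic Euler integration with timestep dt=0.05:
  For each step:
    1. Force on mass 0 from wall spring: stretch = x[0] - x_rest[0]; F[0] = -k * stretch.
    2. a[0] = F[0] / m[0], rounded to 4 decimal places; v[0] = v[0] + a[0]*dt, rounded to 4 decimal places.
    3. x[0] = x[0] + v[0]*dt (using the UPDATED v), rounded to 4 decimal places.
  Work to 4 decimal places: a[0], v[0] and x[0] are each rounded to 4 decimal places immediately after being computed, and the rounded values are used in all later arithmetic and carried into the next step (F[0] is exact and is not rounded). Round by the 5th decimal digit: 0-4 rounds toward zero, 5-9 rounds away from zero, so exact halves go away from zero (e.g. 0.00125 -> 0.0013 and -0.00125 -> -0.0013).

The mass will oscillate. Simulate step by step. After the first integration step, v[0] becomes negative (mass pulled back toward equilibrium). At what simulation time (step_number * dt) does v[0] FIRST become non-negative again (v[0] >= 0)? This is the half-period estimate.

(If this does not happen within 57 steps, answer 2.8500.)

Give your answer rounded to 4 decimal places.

Step 0: x=[7.2000] v=[0.0000]
Step 1: x=[7.1980] v=[-0.0391]
Step 2: x=[7.1941] v=[-0.0782]
Step 3: x=[7.1882] v=[-0.1172]
Step 4: x=[7.1804] v=[-0.1561]
Step 5: x=[7.1707] v=[-0.1948]
Step 6: x=[7.1590] v=[-0.2333]
Step 7: x=[7.1454] v=[-0.2715]
Step 8: x=[7.1299] v=[-0.3094]
Step 9: x=[7.1126] v=[-0.3470]
Step 10: x=[7.0934] v=[-0.3842]
Step 11: x=[7.0724] v=[-0.4210]
Step 12: x=[7.0495] v=[-0.4574]
Step 13: x=[7.0248] v=[-0.4933]
Step 14: x=[6.9984] v=[-0.5286]
Step 15: x=[6.9702] v=[-0.5634]
Step 16: x=[6.9403] v=[-0.5975]
Step 17: x=[6.9088] v=[-0.6310]
Step 18: x=[6.8756] v=[-0.6638]
Step 19: x=[6.8408] v=[-0.6959]
Step 20: x=[6.8044] v=[-0.7272]
Step 21: x=[6.7665] v=[-0.7577]
Step 22: x=[6.7271] v=[-0.7874]
Step 23: x=[6.6863] v=[-0.8163]
Step 24: x=[6.6441] v=[-0.8443]
Step 25: x=[6.6005] v=[-0.8713]
Step 26: x=[6.5556] v=[-0.8974]
Step 27: x=[6.5095] v=[-0.9225]
Step 28: x=[6.4622] v=[-0.9466]
Step 29: x=[6.4137] v=[-0.9697]
Step 30: x=[6.3641] v=[-0.9917]
Step 31: x=[6.3135] v=[-1.0127]
Step 32: x=[6.2619] v=[-1.0326]
Step 33: x=[6.2093] v=[-1.0513]
Step 34: x=[6.1559] v=[-1.0689]
Step 35: x=[6.1016] v=[-1.0853]
Step 36: x=[6.0466] v=[-1.1006]
Step 37: x=[5.9909] v=[-1.1147]
Step 38: x=[5.9345] v=[-1.1275]
Step 39: x=[5.8775] v=[-1.1391]
Step 40: x=[5.8200] v=[-1.1495]
Step 41: x=[5.7621] v=[-1.1586]
Step 42: x=[5.7038] v=[-1.1665]
Step 43: x=[5.6451] v=[-1.1731]
Step 44: x=[5.5862] v=[-1.1784]
Step 45: x=[5.5271] v=[-1.1825]
Step 46: x=[5.4678] v=[-1.1853]
Step 47: x=[5.4085] v=[-1.1868]
Step 48: x=[5.3492] v=[-1.1870]
Step 49: x=[5.2899] v=[-1.1859]
Step 50: x=[5.2307] v=[-1.1835]
Step 51: x=[5.1717] v=[-1.1798]
Step 52: x=[5.1130] v=[-1.1748]
Step 53: x=[5.0546] v=[-1.1686]
Step 54: x=[4.9965] v=[-1.1611]
Step 55: x=[4.9389] v=[-1.1523]
Step 56: x=[4.8818] v=[-1.1423]
Step 57: x=[4.8253] v=[-1.1310]
v[0] did not become non-negative within 57 steps; using fallback time=2.8500

Answer: 2.8500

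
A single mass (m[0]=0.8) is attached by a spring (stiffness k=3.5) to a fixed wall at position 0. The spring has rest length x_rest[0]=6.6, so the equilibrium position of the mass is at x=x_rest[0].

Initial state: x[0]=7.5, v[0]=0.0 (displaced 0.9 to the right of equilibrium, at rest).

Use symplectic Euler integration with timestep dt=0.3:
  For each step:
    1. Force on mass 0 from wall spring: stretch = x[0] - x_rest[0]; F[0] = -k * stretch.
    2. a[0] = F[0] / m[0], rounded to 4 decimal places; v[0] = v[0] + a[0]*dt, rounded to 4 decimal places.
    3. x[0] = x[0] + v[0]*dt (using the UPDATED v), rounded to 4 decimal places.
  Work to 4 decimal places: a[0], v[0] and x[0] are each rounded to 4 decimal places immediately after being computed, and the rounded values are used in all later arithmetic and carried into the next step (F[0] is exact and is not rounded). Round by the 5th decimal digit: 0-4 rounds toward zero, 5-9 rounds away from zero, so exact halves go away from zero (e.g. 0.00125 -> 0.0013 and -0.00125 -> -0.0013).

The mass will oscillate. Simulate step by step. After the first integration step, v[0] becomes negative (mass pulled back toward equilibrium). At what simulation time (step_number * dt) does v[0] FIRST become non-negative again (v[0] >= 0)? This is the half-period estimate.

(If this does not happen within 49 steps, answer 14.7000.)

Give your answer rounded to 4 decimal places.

Step 0: x=[7.5000] v=[0.0000]
Step 1: x=[7.1456] v=[-1.1813]
Step 2: x=[6.5764] v=[-1.8974]
Step 3: x=[6.0165] v=[-1.8664]
Step 4: x=[5.6863] v=[-1.1006]
Step 5: x=[5.7159] v=[0.0986]
First v>=0 after going negative at step 5, time=1.5000

Answer: 1.5000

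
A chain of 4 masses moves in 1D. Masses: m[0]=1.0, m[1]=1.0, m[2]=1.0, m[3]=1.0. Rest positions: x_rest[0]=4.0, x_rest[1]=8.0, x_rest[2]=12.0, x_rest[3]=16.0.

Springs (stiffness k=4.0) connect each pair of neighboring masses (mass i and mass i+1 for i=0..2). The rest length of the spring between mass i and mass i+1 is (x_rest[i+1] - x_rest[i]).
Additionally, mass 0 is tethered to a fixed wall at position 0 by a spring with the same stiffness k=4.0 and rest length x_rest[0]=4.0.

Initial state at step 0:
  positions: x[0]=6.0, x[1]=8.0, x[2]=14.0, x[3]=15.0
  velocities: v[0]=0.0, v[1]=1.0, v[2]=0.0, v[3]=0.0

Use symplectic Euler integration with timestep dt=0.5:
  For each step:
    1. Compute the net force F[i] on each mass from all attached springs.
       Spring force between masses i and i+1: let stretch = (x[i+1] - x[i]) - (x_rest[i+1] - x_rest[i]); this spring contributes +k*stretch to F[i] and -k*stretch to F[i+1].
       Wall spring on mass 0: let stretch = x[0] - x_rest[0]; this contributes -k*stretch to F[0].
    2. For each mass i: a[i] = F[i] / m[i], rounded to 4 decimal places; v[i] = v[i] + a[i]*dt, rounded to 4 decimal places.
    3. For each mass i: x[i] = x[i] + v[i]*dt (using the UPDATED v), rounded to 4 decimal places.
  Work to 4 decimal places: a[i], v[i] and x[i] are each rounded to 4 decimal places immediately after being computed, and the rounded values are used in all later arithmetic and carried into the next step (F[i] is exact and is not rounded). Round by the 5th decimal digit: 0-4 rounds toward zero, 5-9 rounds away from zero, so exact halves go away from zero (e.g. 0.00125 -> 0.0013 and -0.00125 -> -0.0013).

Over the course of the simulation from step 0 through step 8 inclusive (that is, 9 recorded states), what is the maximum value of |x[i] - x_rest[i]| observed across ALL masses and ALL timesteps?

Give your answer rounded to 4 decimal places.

Step 0: x=[6.0000 8.0000 14.0000 15.0000] v=[0.0000 1.0000 0.0000 0.0000]
Step 1: x=[2.0000 12.5000 9.0000 18.0000] v=[-8.0000 9.0000 -10.0000 6.0000]
Step 2: x=[6.5000 3.0000 16.5000 16.0000] v=[9.0000 -19.0000 15.0000 -4.0000]
Step 3: x=[1.0000 10.5000 10.0000 18.5000] v=[-11.0000 15.0000 -13.0000 5.0000]
Step 4: x=[4.0000 8.0000 12.5000 16.5000] v=[6.0000 -5.0000 5.0000 -4.0000]
Step 5: x=[7.0000 6.0000 14.5000 14.5000] v=[6.0000 -4.0000 4.0000 -4.0000]
Step 6: x=[2.0000 13.5000 8.0000 16.5000] v=[-10.0000 15.0000 -13.0000 4.0000]
Step 7: x=[6.5000 4.0000 15.5000 14.0000] v=[9.0000 -19.0000 15.0000 -5.0000]
Step 8: x=[2.0000 8.5000 10.0000 17.0000] v=[-9.0000 9.0000 -11.0000 6.0000]
Max displacement = 5.5000

Answer: 5.5000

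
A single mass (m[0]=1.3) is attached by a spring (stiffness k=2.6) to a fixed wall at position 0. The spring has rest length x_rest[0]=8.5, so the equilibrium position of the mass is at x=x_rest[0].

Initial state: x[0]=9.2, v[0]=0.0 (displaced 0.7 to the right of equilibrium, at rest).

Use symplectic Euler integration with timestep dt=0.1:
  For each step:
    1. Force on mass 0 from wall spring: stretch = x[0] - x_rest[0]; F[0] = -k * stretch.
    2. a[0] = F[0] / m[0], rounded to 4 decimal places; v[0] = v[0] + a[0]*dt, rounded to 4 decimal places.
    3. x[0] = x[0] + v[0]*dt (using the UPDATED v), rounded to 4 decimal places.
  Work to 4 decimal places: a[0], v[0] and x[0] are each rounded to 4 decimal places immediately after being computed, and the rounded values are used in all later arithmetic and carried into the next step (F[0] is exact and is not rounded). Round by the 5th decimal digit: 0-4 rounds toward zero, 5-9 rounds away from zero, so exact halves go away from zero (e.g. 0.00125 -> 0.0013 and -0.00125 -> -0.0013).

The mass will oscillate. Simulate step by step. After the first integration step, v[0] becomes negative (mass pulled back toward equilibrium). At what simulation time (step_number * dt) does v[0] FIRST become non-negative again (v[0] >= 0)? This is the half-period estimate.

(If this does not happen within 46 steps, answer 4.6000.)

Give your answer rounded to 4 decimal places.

Answer: 2.3000

Derivation:
Step 0: x=[9.2000] v=[0.0000]
Step 1: x=[9.1860] v=[-0.1400]
Step 2: x=[9.1583] v=[-0.2772]
Step 3: x=[9.1174] v=[-0.4089]
Step 4: x=[9.0642] v=[-0.5324]
Step 5: x=[8.9997] v=[-0.6452]
Step 6: x=[8.9252] v=[-0.7451]
Step 7: x=[8.8422] v=[-0.8301]
Step 8: x=[8.7524] v=[-0.8985]
Step 9: x=[8.6575] v=[-0.9490]
Step 10: x=[8.5595] v=[-0.9805]
Step 11: x=[8.4603] v=[-0.9924]
Step 12: x=[8.3619] v=[-0.9845]
Step 13: x=[8.2662] v=[-0.9569]
Step 14: x=[8.1752] v=[-0.9101]
Step 15: x=[8.0907] v=[-0.8451]
Step 16: x=[8.0144] v=[-0.7632]
Step 17: x=[7.9478] v=[-0.6661]
Step 18: x=[7.8922] v=[-0.5557]
Step 19: x=[7.8488] v=[-0.4341]
Step 20: x=[7.8184] v=[-0.3039]
Step 21: x=[7.8016] v=[-0.1676]
Step 22: x=[7.7988] v=[-0.0279]
Step 23: x=[7.8100] v=[0.1123]
First v>=0 after going negative at step 23, time=2.3000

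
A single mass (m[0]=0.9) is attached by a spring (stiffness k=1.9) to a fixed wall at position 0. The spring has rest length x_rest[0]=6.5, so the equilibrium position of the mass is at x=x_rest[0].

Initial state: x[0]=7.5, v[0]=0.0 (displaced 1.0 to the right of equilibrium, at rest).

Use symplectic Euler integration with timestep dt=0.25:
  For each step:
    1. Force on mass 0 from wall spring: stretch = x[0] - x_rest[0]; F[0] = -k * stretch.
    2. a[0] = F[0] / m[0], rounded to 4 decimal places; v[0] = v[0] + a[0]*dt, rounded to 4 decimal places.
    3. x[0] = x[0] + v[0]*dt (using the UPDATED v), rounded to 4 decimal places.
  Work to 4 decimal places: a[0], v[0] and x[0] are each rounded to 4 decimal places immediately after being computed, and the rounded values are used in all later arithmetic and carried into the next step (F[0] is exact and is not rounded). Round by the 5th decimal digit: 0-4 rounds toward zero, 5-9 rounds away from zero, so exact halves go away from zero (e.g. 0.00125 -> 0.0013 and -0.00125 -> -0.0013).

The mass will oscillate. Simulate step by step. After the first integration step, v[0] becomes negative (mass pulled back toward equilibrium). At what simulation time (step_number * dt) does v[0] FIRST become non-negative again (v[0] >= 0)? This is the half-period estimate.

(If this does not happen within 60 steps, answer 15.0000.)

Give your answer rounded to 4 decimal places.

Answer: 2.2500

Derivation:
Step 0: x=[7.5000] v=[0.0000]
Step 1: x=[7.3681] v=[-0.5278]
Step 2: x=[7.1216] v=[-0.9860]
Step 3: x=[6.7931] v=[-1.3141]
Step 4: x=[6.4259] v=[-1.4688]
Step 5: x=[6.0685] v=[-1.4297]
Step 6: x=[5.7680] v=[-1.2020]
Step 7: x=[5.5641] v=[-0.8157]
Step 8: x=[5.4837] v=[-0.3218]
Step 9: x=[5.5374] v=[0.2146]
First v>=0 after going negative at step 9, time=2.2500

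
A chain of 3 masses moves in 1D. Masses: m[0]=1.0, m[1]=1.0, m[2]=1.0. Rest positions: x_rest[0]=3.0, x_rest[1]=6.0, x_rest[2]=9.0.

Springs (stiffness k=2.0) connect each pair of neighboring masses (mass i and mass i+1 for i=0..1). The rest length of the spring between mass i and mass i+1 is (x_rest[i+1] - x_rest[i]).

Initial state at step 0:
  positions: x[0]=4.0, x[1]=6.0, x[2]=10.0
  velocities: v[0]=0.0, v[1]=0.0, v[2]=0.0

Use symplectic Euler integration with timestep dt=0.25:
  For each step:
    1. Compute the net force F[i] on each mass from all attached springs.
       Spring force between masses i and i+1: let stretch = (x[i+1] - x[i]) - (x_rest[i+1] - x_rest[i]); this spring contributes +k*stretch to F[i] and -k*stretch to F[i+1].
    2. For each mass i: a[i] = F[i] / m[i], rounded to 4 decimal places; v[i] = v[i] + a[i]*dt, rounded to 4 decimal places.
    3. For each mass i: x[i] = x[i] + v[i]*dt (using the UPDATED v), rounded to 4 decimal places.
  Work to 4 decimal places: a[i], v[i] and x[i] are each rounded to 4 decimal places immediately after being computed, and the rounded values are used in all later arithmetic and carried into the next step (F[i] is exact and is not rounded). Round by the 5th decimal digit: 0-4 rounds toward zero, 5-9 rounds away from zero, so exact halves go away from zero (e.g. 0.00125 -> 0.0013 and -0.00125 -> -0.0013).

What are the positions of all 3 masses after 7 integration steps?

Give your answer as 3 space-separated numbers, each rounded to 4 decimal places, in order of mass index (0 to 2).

Step 0: x=[4.0000 6.0000 10.0000] v=[0.0000 0.0000 0.0000]
Step 1: x=[3.8750 6.2500 9.8750] v=[-0.5000 1.0000 -0.5000]
Step 2: x=[3.6719 6.6563 9.6719] v=[-0.8125 1.6250 -0.8125]
Step 3: x=[3.4668 7.0665 9.4668] v=[-0.8203 1.6406 -0.8203]
Step 4: x=[3.3367 7.3267 9.3367] v=[-0.5205 1.0409 -0.5205]
Step 5: x=[3.3303 7.3394 9.3303] v=[-0.0255 0.0509 -0.0255]
Step 6: x=[3.4501 7.0999 9.4501] v=[0.4791 -0.9582 0.4791]
Step 7: x=[3.6511 6.6979 9.6511] v=[0.8040 -1.6080 0.8040]

Answer: 3.6511 6.6979 9.6511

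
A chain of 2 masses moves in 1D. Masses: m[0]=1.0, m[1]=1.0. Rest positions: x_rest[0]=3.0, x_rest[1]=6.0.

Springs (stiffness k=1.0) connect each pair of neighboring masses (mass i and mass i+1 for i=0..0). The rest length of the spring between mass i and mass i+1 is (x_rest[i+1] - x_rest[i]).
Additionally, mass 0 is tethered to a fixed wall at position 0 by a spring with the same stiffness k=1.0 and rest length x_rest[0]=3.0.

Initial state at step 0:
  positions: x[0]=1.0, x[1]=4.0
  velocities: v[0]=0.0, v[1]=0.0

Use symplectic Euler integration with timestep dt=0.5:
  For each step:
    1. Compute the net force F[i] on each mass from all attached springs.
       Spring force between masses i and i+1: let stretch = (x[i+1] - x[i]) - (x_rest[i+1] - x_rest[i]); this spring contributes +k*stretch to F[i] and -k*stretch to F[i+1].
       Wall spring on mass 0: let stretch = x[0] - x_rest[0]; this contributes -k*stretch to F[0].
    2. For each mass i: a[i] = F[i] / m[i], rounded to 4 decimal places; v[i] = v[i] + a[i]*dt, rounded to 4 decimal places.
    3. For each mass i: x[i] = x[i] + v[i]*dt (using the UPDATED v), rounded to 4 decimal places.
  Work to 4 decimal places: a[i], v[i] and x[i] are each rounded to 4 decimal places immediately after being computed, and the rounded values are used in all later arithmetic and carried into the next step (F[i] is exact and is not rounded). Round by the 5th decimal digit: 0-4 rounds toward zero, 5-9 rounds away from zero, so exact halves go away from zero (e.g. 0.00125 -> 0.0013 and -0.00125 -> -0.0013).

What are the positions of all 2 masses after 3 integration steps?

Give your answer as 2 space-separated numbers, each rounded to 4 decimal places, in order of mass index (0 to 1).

Step 0: x=[1.0000 4.0000] v=[0.0000 0.0000]
Step 1: x=[1.5000 4.0000] v=[1.0000 0.0000]
Step 2: x=[2.2500 4.1250] v=[1.5000 0.2500]
Step 3: x=[2.9063 4.5313] v=[1.3125 0.8125]

Answer: 2.9063 4.5313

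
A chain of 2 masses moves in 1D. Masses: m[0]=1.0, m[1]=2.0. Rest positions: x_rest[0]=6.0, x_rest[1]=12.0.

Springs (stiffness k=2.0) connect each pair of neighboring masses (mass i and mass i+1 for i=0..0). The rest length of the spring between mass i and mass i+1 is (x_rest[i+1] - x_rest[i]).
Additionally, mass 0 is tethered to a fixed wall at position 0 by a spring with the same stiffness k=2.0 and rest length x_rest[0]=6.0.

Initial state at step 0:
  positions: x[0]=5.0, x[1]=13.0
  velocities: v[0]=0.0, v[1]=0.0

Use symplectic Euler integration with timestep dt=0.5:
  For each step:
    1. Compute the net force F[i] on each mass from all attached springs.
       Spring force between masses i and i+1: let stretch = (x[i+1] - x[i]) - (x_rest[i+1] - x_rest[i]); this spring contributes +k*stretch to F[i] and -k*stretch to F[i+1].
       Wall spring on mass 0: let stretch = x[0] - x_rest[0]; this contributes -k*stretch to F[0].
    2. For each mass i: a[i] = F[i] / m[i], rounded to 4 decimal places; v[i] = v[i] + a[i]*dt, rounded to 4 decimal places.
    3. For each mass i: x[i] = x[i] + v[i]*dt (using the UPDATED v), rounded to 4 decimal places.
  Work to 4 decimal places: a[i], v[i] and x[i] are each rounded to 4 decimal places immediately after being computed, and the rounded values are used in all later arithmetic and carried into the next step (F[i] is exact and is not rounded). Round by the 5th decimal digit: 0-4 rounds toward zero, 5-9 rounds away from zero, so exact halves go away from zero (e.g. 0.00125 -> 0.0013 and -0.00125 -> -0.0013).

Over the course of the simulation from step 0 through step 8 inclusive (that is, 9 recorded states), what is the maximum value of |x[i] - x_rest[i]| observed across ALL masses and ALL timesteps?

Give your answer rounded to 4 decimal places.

Answer: 1.7500

Derivation:
Step 0: x=[5.0000 13.0000] v=[0.0000 0.0000]
Step 1: x=[6.5000 12.5000] v=[3.0000 -1.0000]
Step 2: x=[7.7500 12.0000] v=[2.5000 -1.0000]
Step 3: x=[7.2500 11.9375] v=[-1.0000 -0.1250]
Step 4: x=[5.4688 12.2032] v=[-3.5625 0.5313]
Step 5: x=[4.3204 12.2853] v=[-2.2969 0.1641]
Step 6: x=[4.9942 11.8761] v=[1.3476 -0.8184]
Step 7: x=[6.6119 11.2464] v=[3.2353 -1.2594]
Step 8: x=[7.2409 10.9581] v=[1.2579 -0.5767]
Max displacement = 1.7500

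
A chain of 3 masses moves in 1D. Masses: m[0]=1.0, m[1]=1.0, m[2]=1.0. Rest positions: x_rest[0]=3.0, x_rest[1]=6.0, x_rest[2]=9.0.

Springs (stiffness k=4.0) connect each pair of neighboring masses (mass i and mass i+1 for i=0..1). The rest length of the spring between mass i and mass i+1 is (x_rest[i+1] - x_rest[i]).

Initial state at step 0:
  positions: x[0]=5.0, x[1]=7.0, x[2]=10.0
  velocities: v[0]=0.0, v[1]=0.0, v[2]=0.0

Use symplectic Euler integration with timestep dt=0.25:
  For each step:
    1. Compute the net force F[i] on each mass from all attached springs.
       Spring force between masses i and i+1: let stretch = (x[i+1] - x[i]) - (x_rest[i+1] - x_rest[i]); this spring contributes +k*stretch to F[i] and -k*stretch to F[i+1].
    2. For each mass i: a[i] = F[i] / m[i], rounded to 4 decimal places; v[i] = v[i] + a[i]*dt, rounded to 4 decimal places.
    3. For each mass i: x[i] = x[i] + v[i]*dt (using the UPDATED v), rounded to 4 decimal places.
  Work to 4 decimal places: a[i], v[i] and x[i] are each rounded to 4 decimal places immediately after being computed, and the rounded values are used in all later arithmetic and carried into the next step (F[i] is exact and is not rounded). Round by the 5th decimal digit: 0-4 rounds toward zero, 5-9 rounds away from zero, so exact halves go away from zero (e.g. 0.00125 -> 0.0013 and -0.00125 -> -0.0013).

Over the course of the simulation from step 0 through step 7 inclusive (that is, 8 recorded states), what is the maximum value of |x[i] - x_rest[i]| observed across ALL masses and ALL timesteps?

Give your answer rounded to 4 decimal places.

Answer: 2.0100

Derivation:
Step 0: x=[5.0000 7.0000 10.0000] v=[0.0000 0.0000 0.0000]
Step 1: x=[4.7500 7.2500 10.0000] v=[-1.0000 1.0000 0.0000]
Step 2: x=[4.3750 7.5625 10.0625] v=[-1.5000 1.2500 0.2500]
Step 3: x=[4.0469 7.7031 10.2500] v=[-1.3125 0.5625 0.7500]
Step 4: x=[3.8828 7.5664 10.5508] v=[-0.6563 -0.5468 1.2031]
Step 5: x=[3.8896 7.2549 10.8555] v=[0.0273 -1.2460 1.2187]
Step 6: x=[3.9878 7.0022 11.0100] v=[0.3926 -1.0107 0.6181]
Step 7: x=[4.0896 6.9979 10.9126] v=[0.4070 -0.0173 -0.3897]
Max displacement = 2.0100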